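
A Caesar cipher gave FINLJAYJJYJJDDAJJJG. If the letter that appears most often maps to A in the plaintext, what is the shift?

9

The most frequent ciphertext letter is J (appears 8 times).
J is position 9; A is position 0.
Shift = 9.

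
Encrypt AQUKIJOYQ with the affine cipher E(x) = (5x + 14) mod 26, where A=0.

OQKMCHGEQ

A(0): 5·0+14=14 → O
Q(16): 5·16+14=94≡16 → Q
U(20): 5·20+14=114≡10 → K
K(10): 5·10+14=64≡12 → M
I(8): 5·8+14=54≡2 → C
J(9): 5·9+14=59≡7 → H
O(14): 5·14+14=84≡6 → G
Y(24): 5·24+14=134≡4 → E
Q(16): 5·16+14=94≡16 → Q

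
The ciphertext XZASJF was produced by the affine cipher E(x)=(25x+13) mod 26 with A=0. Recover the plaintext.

QONVEI

The inverse of 25 mod 26 is 25, since 25·25=625≡1. Apply D(y)=25·(y−13) mod 26:
X(23): 25·(23−13)=250≡16 → Q
Z(25): 25·(25−13)=300≡14 → O
A(0): 25·(0−13)=-325≡13 → N
S(18): 25·(18−13)=125≡21 → V
J(9): 25·(9−13)=-100≡4 → E
F(5): 25·(5−13)=-200≡8 → I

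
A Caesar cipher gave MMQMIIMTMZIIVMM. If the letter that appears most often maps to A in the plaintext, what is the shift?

The most frequent ciphertext letter is M (appears 7 times).
M is position 12; A is position 0.
Shift = 12.

12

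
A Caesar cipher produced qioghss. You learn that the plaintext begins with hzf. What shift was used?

9

From the crib: q(16)−h(7)=9, so the shift is 9.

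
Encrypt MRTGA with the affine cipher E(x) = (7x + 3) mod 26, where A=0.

M(12): 7·12+3=87≡9 → J
R(17): 7·17+3=122≡18 → S
T(19): 7·19+3=136≡6 → G
G(6): 7·6+3=45≡19 → T
A(0): 7·0+3=3 → D

JSGTD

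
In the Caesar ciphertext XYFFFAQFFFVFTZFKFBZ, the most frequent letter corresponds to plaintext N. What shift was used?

18

The most frequent ciphertext letter is F (appears 9 times).
F is position 5; N is position 13.
Shift = -8≡18.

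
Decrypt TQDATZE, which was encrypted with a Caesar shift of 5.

T(19): 19−5=14 → O
Q(16): 16−5=11 → L
D(3): 3−5=-2≡24 → Y
A(0): 0−5=-5≡21 → V
T(19): 19−5=14 → O
Z(25): 25−5=20 → U
E(4): 4−5=-1≡25 → Z

OLYVOUZ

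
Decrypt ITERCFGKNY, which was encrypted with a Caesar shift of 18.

QBMZKNOSVG

I(8): 8−18=-10≡16 → Q
T(19): 19−18=1 → B
E(4): 4−18=-14≡12 → M
R(17): 17−18=-1≡25 → Z
C(2): 2−18=-16≡10 → K
F(5): 5−18=-13≡13 → N
G(6): 6−18=-12≡14 → O
K(10): 10−18=-8≡18 → S
N(13): 13−18=-5≡21 → V
Y(24): 24−18=6 → G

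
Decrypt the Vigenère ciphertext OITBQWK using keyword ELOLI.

Repeat the key across the ciphertext: ELOLIEL
O(14)−E(4): 10 → K
I(8)−L(11): -3≡23 → X
T(19)−O(14): 5 → F
B(1)−L(11): -10≡16 → Q
Q(16)−I(8): 8 → I
W(22)−E(4): 18 → S
K(10)−L(11): -1≡25 → Z

KXFQISZ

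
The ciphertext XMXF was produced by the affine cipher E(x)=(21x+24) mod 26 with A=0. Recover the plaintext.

VSVJ

The inverse of 21 mod 26 is 5, since 21·5=105≡1. Apply D(y)=5·(y−24) mod 26:
X(23): 5·(23−24)=-5≡21 → V
M(12): 5·(12−24)=-60≡18 → S
X(23): 5·(23−24)=-5≡21 → V
F(5): 5·(5−24)=-95≡9 → J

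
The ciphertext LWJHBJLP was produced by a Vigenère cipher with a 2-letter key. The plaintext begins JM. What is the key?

CK

Subtract each crib letter from the matching ciphertext letter (mod 26):
L(11)−J(9)=2 → C
W(22)−M(12)=10 → K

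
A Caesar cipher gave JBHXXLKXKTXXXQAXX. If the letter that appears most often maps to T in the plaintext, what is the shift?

The most frequent ciphertext letter is X (appears 8 times).
X is position 23; T is position 19.
Shift = 4.

4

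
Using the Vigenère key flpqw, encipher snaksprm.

Repeat the key across the message: flpqwflp
s(18)+f(5): 23 → x
n(13)+l(11): 24 → y
a(0)+p(15): 15 → p
k(10)+q(16): 26≡0 → a
s(18)+w(22): 40≡14 → o
p(15)+f(5): 20 → u
r(17)+l(11): 28≡2 → c
m(12)+p(15): 27≡1 → b

xypaoucb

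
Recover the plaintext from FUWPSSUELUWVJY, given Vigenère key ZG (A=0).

Repeat the key across the ciphertext: ZGZGZGZGZGZGZG
F(5)−Z(25): -20≡6 → G
U(20)−G(6): 14 → O
W(22)−Z(25): -3≡23 → X
P(15)−G(6): 9 → J
S(18)−Z(25): -7≡19 → T
S(18)−G(6): 12 → M
U(20)−Z(25): -5≡21 → V
E(4)−G(6): -2≡24 → Y
L(11)−Z(25): -14≡12 → M
U(20)−G(6): 14 → O
W(22)−Z(25): -3≡23 → X
V(21)−G(6): 15 → P
J(9)−Z(25): -16≡10 → K
Y(24)−G(6): 18 → S

GOXJTMVYMOXPKS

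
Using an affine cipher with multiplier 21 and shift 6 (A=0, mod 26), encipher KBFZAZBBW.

K(10): 21·10+6=216≡8 → I
B(1): 21·1+6=27≡1 → B
F(5): 21·5+6=111≡7 → H
Z(25): 21·25+6=531≡11 → L
A(0): 21·0+6=6 → G
Z(25): 21·25+6=531≡11 → L
B(1): 21·1+6=27≡1 → B
B(1): 21·1+6=27≡1 → B
W(22): 21·22+6=468≡0 → A

IBHLGLBBA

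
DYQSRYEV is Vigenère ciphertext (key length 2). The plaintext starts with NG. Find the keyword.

Subtract each crib letter from the matching ciphertext letter (mod 26):
D(3)−N(13)=-10≡16 → Q
Y(24)−G(6)=18 → S

QS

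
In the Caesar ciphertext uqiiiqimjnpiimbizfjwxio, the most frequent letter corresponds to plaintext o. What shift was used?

20

The most frequent ciphertext letter is i (appears 8 times).
i is position 8; o is position 14.
Shift = -6≡20.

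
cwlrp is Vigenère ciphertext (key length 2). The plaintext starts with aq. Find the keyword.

cg

Subtract each crib letter from the matching ciphertext letter (mod 26):
c(2)−a(0)=2 → c
w(22)−q(16)=6 → g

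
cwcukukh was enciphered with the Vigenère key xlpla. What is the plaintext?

Repeat the key across the ciphertext: xlplaxlp
c(2)−x(23): -21≡5 → f
w(22)−l(11): 11 → l
c(2)−p(15): -13≡13 → n
u(20)−l(11): 9 → j
k(10)−a(0): 10 → k
u(20)−x(23): -3≡23 → x
k(10)−l(11): -1≡25 → z
h(7)−p(15): -8≡18 → s

flnjkxzs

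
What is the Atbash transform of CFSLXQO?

C(2) → X(23)
F(5) → U(20)
S(18) → H(7)
L(11) → O(14)
X(23) → C(2)
Q(16) → J(9)
O(14) → L(11)

XUHOCJL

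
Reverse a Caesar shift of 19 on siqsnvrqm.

zpxzucyxt

s(18): 18−19=-1≡25 → z
i(8): 8−19=-11≡15 → p
q(16): 16−19=-3≡23 → x
s(18): 18−19=-1≡25 → z
n(13): 13−19=-6≡20 → u
v(21): 21−19=2 → c
r(17): 17−19=-2≡24 → y
q(16): 16−19=-3≡23 → x
m(12): 12−19=-7≡19 → t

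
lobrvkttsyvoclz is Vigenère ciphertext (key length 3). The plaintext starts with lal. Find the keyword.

Subtract each crib letter from the matching ciphertext letter (mod 26):
l(11)−l(11)=0 → a
o(14)−a(0)=14 → o
b(1)−l(11)=-10≡16 → q

aoq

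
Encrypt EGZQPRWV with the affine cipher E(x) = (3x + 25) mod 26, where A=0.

LRWVSYNK

E(4): 3·4+25=37≡11 → L
G(6): 3·6+25=43≡17 → R
Z(25): 3·25+25=100≡22 → W
Q(16): 3·16+25=73≡21 → V
P(15): 3·15+25=70≡18 → S
R(17): 3·17+25=76≡24 → Y
W(22): 3·22+25=91≡13 → N
V(21): 3·21+25=88≡10 → K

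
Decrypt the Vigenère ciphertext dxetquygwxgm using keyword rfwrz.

msicrdtkfyph

Repeat the key across the ciphertext: rfwrzrfwrzrf
d(3)−r(17): -14≡12 → m
x(23)−f(5): 18 → s
e(4)−w(22): -18≡8 → i
t(19)−r(17): 2 → c
q(16)−z(25): -9≡17 → r
u(20)−r(17): 3 → d
y(24)−f(5): 19 → t
g(6)−w(22): -16≡10 → k
w(22)−r(17): 5 → f
x(23)−z(25): -2≡24 → y
g(6)−r(17): -11≡15 → p
m(12)−f(5): 7 → h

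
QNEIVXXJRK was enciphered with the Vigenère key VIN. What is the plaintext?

VFRNNKCBEP

Repeat the key across the ciphertext: VINVINVINV
Q(16)−V(21): -5≡21 → V
N(13)−I(8): 5 → F
E(4)−N(13): -9≡17 → R
I(8)−V(21): -13≡13 → N
V(21)−I(8): 13 → N
X(23)−N(13): 10 → K
X(23)−V(21): 2 → C
J(9)−I(8): 1 → B
R(17)−N(13): 4 → E
K(10)−V(21): -11≡15 → P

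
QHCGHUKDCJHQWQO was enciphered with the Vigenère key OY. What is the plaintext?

CJOITWWFOLTSISA

Repeat the key across the ciphertext: OYOYOYOYOYOYOYO
Q(16)−O(14): 2 → C
H(7)−Y(24): -17≡9 → J
C(2)−O(14): -12≡14 → O
G(6)−Y(24): -18≡8 → I
H(7)−O(14): -7≡19 → T
U(20)−Y(24): -4≡22 → W
K(10)−O(14): -4≡22 → W
D(3)−Y(24): -21≡5 → F
C(2)−O(14): -12≡14 → O
J(9)−Y(24): -15≡11 → L
H(7)−O(14): -7≡19 → T
Q(16)−Y(24): -8≡18 → S
W(22)−O(14): 8 → I
Q(16)−Y(24): -8≡18 → S
O(14)−O(14): 0 → A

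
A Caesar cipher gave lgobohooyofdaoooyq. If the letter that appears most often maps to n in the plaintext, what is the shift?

1

The most frequent ciphertext letter is o (appears 8 times).
o is position 14; n is position 13.
Shift = 1.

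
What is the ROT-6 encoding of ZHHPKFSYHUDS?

FNNVQLYENAJY

Z(25): 25+6=31≡5 → F
H(7): 7+6=13 → N
H(7): 7+6=13 → N
P(15): 15+6=21 → V
K(10): 10+6=16 → Q
F(5): 5+6=11 → L
S(18): 18+6=24 → Y
Y(24): 24+6=30≡4 → E
H(7): 7+6=13 → N
U(20): 20+6=26≡0 → A
D(3): 3+6=9 → J
S(18): 18+6=24 → Y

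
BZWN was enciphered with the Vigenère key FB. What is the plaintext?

Repeat the key across the ciphertext: FBFB
B(1)−F(5): -4≡22 → W
Z(25)−B(1): 24 → Y
W(22)−F(5): 17 → R
N(13)−B(1): 12 → M

WYRM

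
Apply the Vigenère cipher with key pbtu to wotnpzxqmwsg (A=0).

Repeat the key across the message: pbtupbtupbtu
w(22)+p(15): 37≡11 → l
o(14)+b(1): 15 → p
t(19)+t(19): 38≡12 → m
n(13)+u(20): 33≡7 → h
p(15)+p(15): 30≡4 → e
z(25)+b(1): 26≡0 → a
x(23)+t(19): 42≡16 → q
q(16)+u(20): 36≡10 → k
m(12)+p(15): 27≡1 → b
w(22)+b(1): 23 → x
s(18)+t(19): 37≡11 → l
g(6)+u(20): 26≡0 → a

lpmheaqkbxla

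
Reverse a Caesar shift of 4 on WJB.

SFX

W(22): 22−4=18 → S
J(9): 9−4=5 → F
B(1): 1−4=-3≡23 → X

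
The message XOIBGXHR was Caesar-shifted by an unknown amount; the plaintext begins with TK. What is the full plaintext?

TKEXCTDN

From the crib: X(23)−T(19)=4, so the shift is 4.
Subtract 4 from each ciphertext letter:
X(23): 23−4=19 → T
O(14): 14−4=10 → K
I(8): 8−4=4 → E
B(1): 1−4=-3≡23 → X
G(6): 6−4=2 → C
X(23): 23−4=19 → T
H(7): 7−4=3 → D
R(17): 17−4=13 → N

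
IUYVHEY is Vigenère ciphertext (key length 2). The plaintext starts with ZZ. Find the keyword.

JV

Subtract each crib letter from the matching ciphertext letter (mod 26):
I(8)−Z(25)=-17≡9 → J
U(20)−Z(25)=-5≡21 → V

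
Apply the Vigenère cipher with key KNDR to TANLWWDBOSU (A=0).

DNQCGJGSYFX

Repeat the key across the message: KNDRKNDRKND
T(19)+K(10): 29≡3 → D
A(0)+N(13): 13 → N
N(13)+D(3): 16 → Q
L(11)+R(17): 28≡2 → C
W(22)+K(10): 32≡6 → G
W(22)+N(13): 35≡9 → J
D(3)+D(3): 6 → G
B(1)+R(17): 18 → S
O(14)+K(10): 24 → Y
S(18)+N(13): 31≡5 → F
U(20)+D(3): 23 → X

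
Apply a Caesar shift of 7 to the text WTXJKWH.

W(22): 22+7=29≡3 → D
T(19): 19+7=26≡0 → A
X(23): 23+7=30≡4 → E
J(9): 9+7=16 → Q
K(10): 10+7=17 → R
W(22): 22+7=29≡3 → D
H(7): 7+7=14 → O

DAEQRDO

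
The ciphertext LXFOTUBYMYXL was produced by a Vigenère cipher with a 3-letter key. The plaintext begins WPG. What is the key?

Subtract each crib letter from the matching ciphertext letter (mod 26):
L(11)−W(22)=-11≡15 → P
X(23)−P(15)=8 → I
F(5)−G(6)=-1≡25 → Z

PIZ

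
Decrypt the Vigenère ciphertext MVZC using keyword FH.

HOUV

Repeat the key across the ciphertext: FHFH
M(12)−F(5): 7 → H
V(21)−H(7): 14 → O
Z(25)−F(5): 20 → U
C(2)−H(7): -5≡21 → V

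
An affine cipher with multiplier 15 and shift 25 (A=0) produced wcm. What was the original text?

The inverse of 15 mod 26 is 7, since 15·7=105≡1. Apply D(y)=7·(y−25) mod 26:
w(22): 7·(22−25)=-21≡5 → f
c(2): 7·(2−25)=-161≡21 → v
m(12): 7·(12−25)=-91≡13 → n

fvn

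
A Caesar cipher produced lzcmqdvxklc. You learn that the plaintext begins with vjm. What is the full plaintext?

vjmwanfhuvm

From the crib: l(11)−v(21)=-10≡16, so the shift is 16.
Subtract 16 from each ciphertext letter:
l(11): 11−16=-5≡21 → v
z(25): 25−16=9 → j
c(2): 2−16=-14≡12 → m
m(12): 12−16=-4≡22 → w
q(16): 16−16=0 → a
d(3): 3−16=-13≡13 → n
v(21): 21−16=5 → f
x(23): 23−16=7 → h
k(10): 10−16=-6≡20 → u
l(11): 11−16=-5≡21 → v
c(2): 2−16=-14≡12 → m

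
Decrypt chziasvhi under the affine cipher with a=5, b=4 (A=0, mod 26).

klzguitlg

The inverse of 5 mod 26 is 21, since 5·21=105≡1. Apply D(y)=21·(y−4) mod 26:
c(2): 21·(2−4)=-42≡10 → k
h(7): 21·(7−4)=63≡11 → l
z(25): 21·(25−4)=441≡25 → z
i(8): 21·(8−4)=84≡6 → g
a(0): 21·(0−4)=-84≡20 → u
s(18): 21·(18−4)=294≡8 → i
v(21): 21·(21−4)=357≡19 → t
h(7): 21·(7−4)=63≡11 → l
i(8): 21·(8−4)=84≡6 → g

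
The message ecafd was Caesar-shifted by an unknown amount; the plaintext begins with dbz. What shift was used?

From the crib: e(4)−d(3)=1, so the shift is 1.

1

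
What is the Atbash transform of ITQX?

I(8) → R(17)
T(19) → G(6)
Q(16) → J(9)
X(23) → C(2)

RGJC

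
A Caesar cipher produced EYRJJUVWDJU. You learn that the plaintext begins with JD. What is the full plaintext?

JDWOOZABIOZ

From the crib: E(4)−J(9)=-5≡21, so the shift is 21.
Subtract 21 from each ciphertext letter:
E(4): 4−21=-17≡9 → J
Y(24): 24−21=3 → D
R(17): 17−21=-4≡22 → W
J(9): 9−21=-12≡14 → O
J(9): 9−21=-12≡14 → O
U(20): 20−21=-1≡25 → Z
V(21): 21−21=0 → A
W(22): 22−21=1 → B
D(3): 3−21=-18≡8 → I
J(9): 9−21=-12≡14 → O
U(20): 20−21=-1≡25 → Z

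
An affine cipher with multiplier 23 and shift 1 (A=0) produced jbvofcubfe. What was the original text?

gacnqrlaqz

The inverse of 23 mod 26 is 17, since 23·17=391≡1. Apply D(y)=17·(y−1) mod 26:
j(9): 17·(9−1)=136≡6 → g
b(1): 17·(1−1)=0 → a
v(21): 17·(21−1)=340≡2 → c
o(14): 17·(14−1)=221≡13 → n
f(5): 17·(5−1)=68≡16 → q
c(2): 17·(2−1)=17 → r
u(20): 17·(20−1)=323≡11 → l
b(1): 17·(1−1)=0 → a
f(5): 17·(5−1)=68≡16 → q
e(4): 17·(4−1)=51≡25 → z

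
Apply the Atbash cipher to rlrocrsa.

r(17) → i(8)
l(11) → o(14)
r(17) → i(8)
o(14) → l(11)
c(2) → x(23)
r(17) → i(8)
s(18) → h(7)
a(0) → z(25)

ioilxihz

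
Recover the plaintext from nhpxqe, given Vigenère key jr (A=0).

Repeat the key across the ciphertext: jrjrjr
n(13)−j(9): 4 → e
h(7)−r(17): -10≡16 → q
p(15)−j(9): 6 → g
x(23)−r(17): 6 → g
q(16)−j(9): 7 → h
e(4)−r(17): -13≡13 → n

eqgghn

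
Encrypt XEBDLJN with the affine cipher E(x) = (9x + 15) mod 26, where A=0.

OZYQKSC

X(23): 9·23+15=222≡14 → O
E(4): 9·4+15=51≡25 → Z
B(1): 9·1+15=24 → Y
D(3): 9·3+15=42≡16 → Q
L(11): 9·11+15=114≡10 → K
J(9): 9·9+15=96≡18 → S
N(13): 9·13+15=132≡2 → C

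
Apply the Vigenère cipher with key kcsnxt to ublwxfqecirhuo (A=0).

Repeat the key across the message: kcsnxtkcsnxtkc
u(20)+k(10): 30≡4 → e
b(1)+c(2): 3 → d
l(11)+s(18): 29≡3 → d
w(22)+n(13): 35≡9 → j
x(23)+x(23): 46≡20 → u
f(5)+t(19): 24 → y
q(16)+k(10): 26≡0 → a
e(4)+c(2): 6 → g
c(2)+s(18): 20 → u
i(8)+n(13): 21 → v
r(17)+x(23): 40≡14 → o
h(7)+t(19): 26≡0 → a
u(20)+k(10): 30≡4 → e
o(14)+c(2): 16 → q

eddjuyaguvoaeq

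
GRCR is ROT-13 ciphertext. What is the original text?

G(6): 6−13=-7≡19 → T
R(17): 17−13=4 → E
C(2): 2−13=-11≡15 → P
R(17): 17−13=4 → E

TEPE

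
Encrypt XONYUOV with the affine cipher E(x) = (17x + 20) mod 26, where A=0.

X(23): 17·23+20=411≡21 → V
O(14): 17·14+20=258≡24 → Y
N(13): 17·13+20=241≡7 → H
Y(24): 17·24+20=428≡12 → M
U(20): 17·20+20=360≡22 → W
O(14): 17·14+20=258≡24 → Y
V(21): 17·21+20=377≡13 → N

VYHMWYN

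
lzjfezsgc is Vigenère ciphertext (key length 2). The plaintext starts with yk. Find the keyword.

np

Subtract each crib letter from the matching ciphertext letter (mod 26):
l(11)−y(24)=-13≡13 → n
z(25)−k(10)=15 → p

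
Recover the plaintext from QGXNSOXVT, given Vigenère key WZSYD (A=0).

Repeat the key across the ciphertext: WZSYDWZSY
Q(16)−W(22): -6≡20 → U
G(6)−Z(25): -19≡7 → H
X(23)−S(18): 5 → F
N(13)−Y(24): -11≡15 → P
S(18)−D(3): 15 → P
O(14)−W(22): -8≡18 → S
X(23)−Z(25): -2≡24 → Y
V(21)−S(18): 3 → D
T(19)−Y(24): -5≡21 → V

UHFPPSYDV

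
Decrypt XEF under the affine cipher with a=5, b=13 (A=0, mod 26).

The inverse of 5 mod 26 is 21, since 5·21=105≡1. Apply D(y)=21·(y−13) mod 26:
X(23): 21·(23−13)=210≡2 → C
E(4): 21·(4−13)=-189≡19 → T
F(5): 21·(5−13)=-168≡14 → O

CTO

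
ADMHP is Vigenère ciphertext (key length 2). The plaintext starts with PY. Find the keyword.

Subtract each crib letter from the matching ciphertext letter (mod 26):
A(0)−P(15)=-15≡11 → L
D(3)−Y(24)=-21≡5 → F

LF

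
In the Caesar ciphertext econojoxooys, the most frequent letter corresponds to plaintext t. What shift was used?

21

The most frequent ciphertext letter is o (appears 5 times).
o is position 14; t is position 19.
Shift = -5≡21.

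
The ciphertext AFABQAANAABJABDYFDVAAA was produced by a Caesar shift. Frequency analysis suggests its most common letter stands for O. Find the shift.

The most frequent ciphertext letter is A (appears 10 times).
A is position 0; O is position 14.
Shift = -14≡12.

12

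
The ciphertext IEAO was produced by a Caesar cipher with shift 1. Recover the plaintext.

HDZN

I(8): 8−1=7 → H
E(4): 4−1=3 → D
A(0): 0−1=-1≡25 → Z
O(14): 14−1=13 → N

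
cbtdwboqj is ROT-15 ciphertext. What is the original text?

c(2): 2−15=-13≡13 → n
b(1): 1−15=-14≡12 → m
t(19): 19−15=4 → e
d(3): 3−15=-12≡14 → o
w(22): 22−15=7 → h
b(1): 1−15=-14≡12 → m
o(14): 14−15=-1≡25 → z
q(16): 16−15=1 → b
j(9): 9−15=-6≡20 → u

nmeohmzbu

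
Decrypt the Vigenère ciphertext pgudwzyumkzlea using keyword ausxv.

Repeat the key across the ciphertext: ausxvausxvausx
p(15)−a(0): 15 → p
g(6)−u(20): -14≡12 → m
u(20)−s(18): 2 → c
d(3)−x(23): -20≡6 → g
w(22)−v(21): 1 → b
z(25)−a(0): 25 → z
y(24)−u(20): 4 → e
u(20)−s(18): 2 → c
m(12)−x(23): -11≡15 → p
k(10)−v(21): -11≡15 → p
z(25)−a(0): 25 → z
l(11)−u(20): -9≡17 → r
e(4)−s(18): -14≡12 → m
a(0)−x(23): -23≡3 → d

pmcgbzecppzrmd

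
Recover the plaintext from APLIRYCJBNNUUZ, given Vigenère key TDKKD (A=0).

HMBYOFZZRKURKP

Repeat the key across the ciphertext: TDKKDTDKKDTDKK
A(0)−T(19): -19≡7 → H
P(15)−D(3): 12 → M
L(11)−K(10): 1 → B
I(8)−K(10): -2≡24 → Y
R(17)−D(3): 14 → O
Y(24)−T(19): 5 → F
C(2)−D(3): -1≡25 → Z
J(9)−K(10): -1≡25 → Z
B(1)−K(10): -9≡17 → R
N(13)−D(3): 10 → K
N(13)−T(19): -6≡20 → U
U(20)−D(3): 17 → R
U(20)−K(10): 10 → K
Z(25)−K(10): 15 → P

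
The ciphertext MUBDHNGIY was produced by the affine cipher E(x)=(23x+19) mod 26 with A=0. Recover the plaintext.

The inverse of 23 mod 26 is 17, since 23·17=391≡1. Apply D(y)=17·(y−19) mod 26:
M(12): 17·(12−19)=-119≡11 → L
U(20): 17·(20−19)=17 → R
B(1): 17·(1−19)=-306≡6 → G
D(3): 17·(3−19)=-272≡14 → O
H(7): 17·(7−19)=-204≡4 → E
N(13): 17·(13−19)=-102≡2 → C
G(6): 17·(6−19)=-221≡13 → N
I(8): 17·(8−19)=-187≡21 → V
Y(24): 17·(24−19)=85≡7 → H

LRGOECNVH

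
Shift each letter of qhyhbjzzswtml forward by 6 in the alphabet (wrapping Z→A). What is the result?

q(16): 16+6=22 → w
h(7): 7+6=13 → n
y(24): 24+6=30≡4 → e
h(7): 7+6=13 → n
b(1): 1+6=7 → h
j(9): 9+6=15 → p
z(25): 25+6=31≡5 → f
z(25): 25+6=31≡5 → f
s(18): 18+6=24 → y
w(22): 22+6=28≡2 → c
t(19): 19+6=25 → z
m(12): 12+6=18 → s
l(11): 11+6=17 → r

wnenhpffyczsr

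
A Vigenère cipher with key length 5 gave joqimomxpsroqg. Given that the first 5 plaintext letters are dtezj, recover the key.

gvmjd

Subtract each crib letter from the matching ciphertext letter (mod 26):
j(9)−d(3)=6 → g
o(14)−t(19)=-5≡21 → v
q(16)−e(4)=12 → m
i(8)−z(25)=-17≡9 → j
m(12)−j(9)=3 → d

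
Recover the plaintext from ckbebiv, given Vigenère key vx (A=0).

hnghgla

Repeat the key across the ciphertext: vxvxvxv
c(2)−v(21): -19≡7 → h
k(10)−x(23): -13≡13 → n
b(1)−v(21): -20≡6 → g
e(4)−x(23): -19≡7 → h
b(1)−v(21): -20≡6 → g
i(8)−x(23): -15≡11 → l
v(21)−v(21): 0 → a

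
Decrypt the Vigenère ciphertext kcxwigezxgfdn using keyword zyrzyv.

legxklfbghhio

Repeat the key across the ciphertext: zyrzyvzyrzyvz
k(10)−z(25): -15≡11 → l
c(2)−y(24): -22≡4 → e
x(23)−r(17): 6 → g
w(22)−z(25): -3≡23 → x
i(8)−y(24): -16≡10 → k
g(6)−v(21): -15≡11 → l
e(4)−z(25): -21≡5 → f
z(25)−y(24): 1 → b
x(23)−r(17): 6 → g
g(6)−z(25): -19≡7 → h
f(5)−y(24): -19≡7 → h
d(3)−v(21): -18≡8 → i
n(13)−z(25): -12≡14 → o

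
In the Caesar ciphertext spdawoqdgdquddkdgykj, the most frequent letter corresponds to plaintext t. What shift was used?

The most frequent ciphertext letter is d (appears 6 times).
d is position 3; t is position 19.
Shift = -16≡10.

10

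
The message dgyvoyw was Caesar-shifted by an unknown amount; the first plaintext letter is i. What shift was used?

21

From the crib: d(3)−i(8)=-5≡21, so the shift is 21.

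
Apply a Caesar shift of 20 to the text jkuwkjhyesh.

deoqedbsymb

j(9): 9+20=29≡3 → d
k(10): 10+20=30≡4 → e
u(20): 20+20=40≡14 → o
w(22): 22+20=42≡16 → q
k(10): 10+20=30≡4 → e
j(9): 9+20=29≡3 → d
h(7): 7+20=27≡1 → b
y(24): 24+20=44≡18 → s
e(4): 4+20=24 → y
s(18): 18+20=38≡12 → m
h(7): 7+20=27≡1 → b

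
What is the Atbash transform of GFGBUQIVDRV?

G(6) → T(19)
F(5) → U(20)
G(6) → T(19)
B(1) → Y(24)
U(20) → F(5)
Q(16) → J(9)
I(8) → R(17)
V(21) → E(4)
D(3) → W(22)
R(17) → I(8)
V(21) → E(4)

TUTYFJREWIE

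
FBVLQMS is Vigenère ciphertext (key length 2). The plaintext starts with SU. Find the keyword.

Subtract each crib letter from the matching ciphertext letter (mod 26):
F(5)−S(18)=-13≡13 → N
B(1)−U(20)=-19≡7 → H

NH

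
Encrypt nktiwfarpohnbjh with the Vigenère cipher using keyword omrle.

bwktatmiasvzsul

Repeat the key across the message: omrleomrleomrle
n(13)+o(14): 27≡1 → b
k(10)+m(12): 22 → w
t(19)+r(17): 36≡10 → k
i(8)+l(11): 19 → t
w(22)+e(4): 26≡0 → a
f(5)+o(14): 19 → t
a(0)+m(12): 12 → m
r(17)+r(17): 34≡8 → i
p(15)+l(11): 26≡0 → a
o(14)+e(4): 18 → s
h(7)+o(14): 21 → v
n(13)+m(12): 25 → z
b(1)+r(17): 18 → s
j(9)+l(11): 20 → u
h(7)+e(4): 11 → l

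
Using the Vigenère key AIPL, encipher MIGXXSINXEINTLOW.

Repeat the key across the message: AIPLAIPLAIPLAIPL
M(12)+A(0): 12 → M
I(8)+I(8): 16 → Q
G(6)+P(15): 21 → V
X(23)+L(11): 34≡8 → I
X(23)+A(0): 23 → X
S(18)+I(8): 26≡0 → A
I(8)+P(15): 23 → X
N(13)+L(11): 24 → Y
X(23)+A(0): 23 → X
E(4)+I(8): 12 → M
I(8)+P(15): 23 → X
N(13)+L(11): 24 → Y
T(19)+A(0): 19 → T
L(11)+I(8): 19 → T
O(14)+P(15): 29≡3 → D
W(22)+L(11): 33≡7 → H

MQVIXAXYXMXYTTDH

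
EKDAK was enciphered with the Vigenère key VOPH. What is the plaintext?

Repeat the key across the ciphertext: VOPHV
E(4)−V(21): -17≡9 → J
K(10)−O(14): -4≡22 → W
D(3)−P(15): -12≡14 → O
A(0)−H(7): -7≡19 → T
K(10)−V(21): -11≡15 → P

JWOTP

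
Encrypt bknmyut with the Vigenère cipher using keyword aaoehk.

Repeat the key across the message: aaoehka
b(1)+a(0): 1 → b
k(10)+a(0): 10 → k
n(13)+o(14): 27≡1 → b
m(12)+e(4): 16 → q
y(24)+h(7): 31≡5 → f
u(20)+k(10): 30≡4 → e
t(19)+a(0): 19 → t

bkbqfet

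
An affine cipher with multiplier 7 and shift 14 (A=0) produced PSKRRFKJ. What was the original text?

PISTTVSD

The inverse of 7 mod 26 is 15, since 7·15=105≡1. Apply D(y)=15·(y−14) mod 26:
P(15): 15·(15−14)=15 → P
S(18): 15·(18−14)=60≡8 → I
K(10): 15·(10−14)=-60≡18 → S
R(17): 15·(17−14)=45≡19 → T
R(17): 15·(17−14)=45≡19 → T
F(5): 15·(5−14)=-135≡21 → V
K(10): 15·(10−14)=-60≡18 → S
J(9): 15·(9−14)=-75≡3 → D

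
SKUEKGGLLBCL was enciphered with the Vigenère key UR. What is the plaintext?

Repeat the key across the ciphertext: URURURURURUR
S(18)−U(20): -2≡24 → Y
K(10)−R(17): -7≡19 → T
U(20)−U(20): 0 → A
E(4)−R(17): -13≡13 → N
K(10)−U(20): -10≡16 → Q
G(6)−R(17): -11≡15 → P
G(6)−U(20): -14≡12 → M
L(11)−R(17): -6≡20 → U
L(11)−U(20): -9≡17 → R
B(1)−R(17): -16≡10 → K
C(2)−U(20): -18≡8 → I
L(11)−R(17): -6≡20 → U

YTANQPMURKIU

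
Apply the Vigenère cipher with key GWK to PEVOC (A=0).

VAFUY

Repeat the key across the message: GWKGW
P(15)+G(6): 21 → V
E(4)+W(22): 26≡0 → A
V(21)+K(10): 31≡5 → F
O(14)+G(6): 20 → U
C(2)+W(22): 24 → Y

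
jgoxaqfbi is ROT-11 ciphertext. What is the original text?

j(9): 9−11=-2≡24 → y
g(6): 6−11=-5≡21 → v
o(14): 14−11=3 → d
x(23): 23−11=12 → m
a(0): 0−11=-11≡15 → p
q(16): 16−11=5 → f
f(5): 5−11=-6≡20 → u
b(1): 1−11=-10≡16 → q
i(8): 8−11=-3≡23 → x

yvdmpfuqx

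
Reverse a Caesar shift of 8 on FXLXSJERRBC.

F(5): 5−8=-3≡23 → X
X(23): 23−8=15 → P
L(11): 11−8=3 → D
X(23): 23−8=15 → P
S(18): 18−8=10 → K
J(9): 9−8=1 → B
E(4): 4−8=-4≡22 → W
R(17): 17−8=9 → J
R(17): 17−8=9 → J
B(1): 1−8=-7≡19 → T
C(2): 2−8=-6≡20 → U

XPDPKBWJJTU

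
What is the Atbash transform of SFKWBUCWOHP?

S(18) → H(7)
F(5) → U(20)
K(10) → P(15)
W(22) → D(3)
B(1) → Y(24)
U(20) → F(5)
C(2) → X(23)
W(22) → D(3)
O(14) → L(11)
H(7) → S(18)
P(15) → K(10)

HUPDYFXDLSK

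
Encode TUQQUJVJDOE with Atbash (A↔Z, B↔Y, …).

GFJJFQEQWLV

T(19) → G(6)
U(20) → F(5)
Q(16) → J(9)
Q(16) → J(9)
U(20) → F(5)
J(9) → Q(16)
V(21) → E(4)
J(9) → Q(16)
D(3) → W(22)
O(14) → L(11)
E(4) → V(21)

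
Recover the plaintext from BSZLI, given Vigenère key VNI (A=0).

Repeat the key across the ciphertext: VNIVN
B(1)−V(21): -20≡6 → G
S(18)−N(13): 5 → F
Z(25)−I(8): 17 → R
L(11)−V(21): -10≡16 → Q
I(8)−N(13): -5≡21 → V

GFRQV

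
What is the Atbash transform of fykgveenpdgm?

f(5) → u(20)
y(24) → b(1)
k(10) → p(15)
g(6) → t(19)
v(21) → e(4)
e(4) → v(21)
e(4) → v(21)
n(13) → m(12)
p(15) → k(10)
d(3) → w(22)
g(6) → t(19)
m(12) → n(13)

ubptevvmkwtn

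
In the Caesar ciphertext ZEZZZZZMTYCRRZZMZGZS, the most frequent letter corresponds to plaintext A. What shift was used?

The most frequent ciphertext letter is Z (appears 10 times).
Z is position 25; A is position 0.
Shift = 25.

25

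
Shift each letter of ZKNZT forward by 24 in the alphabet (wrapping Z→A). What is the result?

Z(25): 25+24=49≡23 → X
K(10): 10+24=34≡8 → I
N(13): 13+24=37≡11 → L
Z(25): 25+24=49≡23 → X
T(19): 19+24=43≡17 → R

XILXR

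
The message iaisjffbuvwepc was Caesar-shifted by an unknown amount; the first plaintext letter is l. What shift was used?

From the crib: i(8)−l(11)=-3≡23, so the shift is 23.

23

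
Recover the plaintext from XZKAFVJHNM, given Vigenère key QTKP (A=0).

HGALPCZSXT

Repeat the key across the ciphertext: QTKPQTKPQT
X(23)−Q(16): 7 → H
Z(25)−T(19): 6 → G
K(10)−K(10): 0 → A
A(0)−P(15): -15≡11 → L
F(5)−Q(16): -11≡15 → P
V(21)−T(19): 2 → C
J(9)−K(10): -1≡25 → Z
H(7)−P(15): -8≡18 → S
N(13)−Q(16): -3≡23 → X
M(12)−T(19): -7≡19 → T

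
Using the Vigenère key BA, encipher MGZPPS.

Repeat the key across the message: BABABA
M(12)+B(1): 13 → N
G(6)+A(0): 6 → G
Z(25)+B(1): 26≡0 → A
P(15)+A(0): 15 → P
P(15)+B(1): 16 → Q
S(18)+A(0): 18 → S

NGAPQS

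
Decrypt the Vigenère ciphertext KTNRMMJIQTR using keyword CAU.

ITTPMSHIWRR

Repeat the key across the ciphertext: CAUCAUCAUCA
K(10)−C(2): 8 → I
T(19)−A(0): 19 → T
N(13)−U(20): -7≡19 → T
R(17)−C(2): 15 → P
M(12)−A(0): 12 → M
M(12)−U(20): -8≡18 → S
J(9)−C(2): 7 → H
I(8)−A(0): 8 → I
Q(16)−U(20): -4≡22 → W
T(19)−C(2): 17 → R
R(17)−A(0): 17 → R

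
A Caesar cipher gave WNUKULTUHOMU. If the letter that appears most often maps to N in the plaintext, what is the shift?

7

The most frequent ciphertext letter is U (appears 4 times).
U is position 20; N is position 13.
Shift = 7.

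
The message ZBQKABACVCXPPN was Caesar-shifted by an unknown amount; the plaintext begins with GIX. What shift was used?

From the crib: Z(25)−G(6)=19, so the shift is 19.

19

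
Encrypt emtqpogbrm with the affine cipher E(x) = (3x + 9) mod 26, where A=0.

vtofczbmit

e(4): 3·4+9=21 → v
m(12): 3·12+9=45≡19 → t
t(19): 3·19+9=66≡14 → o
q(16): 3·16+9=57≡5 → f
p(15): 3·15+9=54≡2 → c
o(14): 3·14+9=51≡25 → z
g(6): 3·6+9=27≡1 → b
b(1): 3·1+9=12 → m
r(17): 3·17+9=60≡8 → i
m(12): 3·12+9=45≡19 → t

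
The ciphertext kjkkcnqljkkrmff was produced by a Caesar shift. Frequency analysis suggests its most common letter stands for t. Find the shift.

17

The most frequent ciphertext letter is k (appears 5 times).
k is position 10; t is position 19.
Shift = -9≡17.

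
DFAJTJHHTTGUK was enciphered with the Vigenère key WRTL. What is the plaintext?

Repeat the key across the ciphertext: WRTLWRTLWRTLW
D(3)−W(22): -19≡7 → H
F(5)−R(17): -12≡14 → O
A(0)−T(19): -19≡7 → H
J(9)−L(11): -2≡24 → Y
T(19)−W(22): -3≡23 → X
J(9)−R(17): -8≡18 → S
H(7)−T(19): -12≡14 → O
H(7)−L(11): -4≡22 → W
T(19)−W(22): -3≡23 → X
T(19)−R(17): 2 → C
G(6)−T(19): -13≡13 → N
U(20)−L(11): 9 → J
K(10)−W(22): -12≡14 → O

HOHYXSOWXCNJO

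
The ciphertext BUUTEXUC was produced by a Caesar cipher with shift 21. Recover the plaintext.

GZZYJCZH

B(1): 1−21=-20≡6 → G
U(20): 20−21=-1≡25 → Z
U(20): 20−21=-1≡25 → Z
T(19): 19−21=-2≡24 → Y
E(4): 4−21=-17≡9 → J
X(23): 23−21=2 → C
U(20): 20−21=-1≡25 → Z
C(2): 2−21=-19≡7 → H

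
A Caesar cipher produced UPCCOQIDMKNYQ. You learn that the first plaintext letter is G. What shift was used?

From the crib: U(20)−G(6)=14, so the shift is 14.

14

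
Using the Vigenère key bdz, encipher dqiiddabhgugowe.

ethjgcbeghxfpzd

Repeat the key across the message: bdzbdzbdzbdzbdz
d(3)+b(1): 4 → e
q(16)+d(3): 19 → t
i(8)+z(25): 33≡7 → h
i(8)+b(1): 9 → j
d(3)+d(3): 6 → g
d(3)+z(25): 28≡2 → c
a(0)+b(1): 1 → b
b(1)+d(3): 4 → e
h(7)+z(25): 32≡6 → g
g(6)+b(1): 7 → h
u(20)+d(3): 23 → x
g(6)+z(25): 31≡5 → f
o(14)+b(1): 15 → p
w(22)+d(3): 25 → z
e(4)+z(25): 29≡3 → d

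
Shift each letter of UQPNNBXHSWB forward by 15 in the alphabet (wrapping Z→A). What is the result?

JFECCQMWHLQ

U(20): 20+15=35≡9 → J
Q(16): 16+15=31≡5 → F
P(15): 15+15=30≡4 → E
N(13): 13+15=28≡2 → C
N(13): 13+15=28≡2 → C
B(1): 1+15=16 → Q
X(23): 23+15=38≡12 → M
H(7): 7+15=22 → W
S(18): 18+15=33≡7 → H
W(22): 22+15=37≡11 → L
B(1): 1+15=16 → Q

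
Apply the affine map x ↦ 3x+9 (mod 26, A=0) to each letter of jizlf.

khgqy

j(9): 3·9+9=36≡10 → k
i(8): 3·8+9=33≡7 → h
z(25): 3·25+9=84≡6 → g
l(11): 3·11+9=42≡16 → q
f(5): 3·5+9=24 → y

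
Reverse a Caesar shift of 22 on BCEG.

FGIK

B(1): 1−22=-21≡5 → F
C(2): 2−22=-20≡6 → G
E(4): 4−22=-18≡8 → I
G(6): 6−22=-16≡10 → K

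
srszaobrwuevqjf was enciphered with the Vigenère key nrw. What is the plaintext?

Repeat the key across the ciphertext: nrwnrwnrwnrwnrw
s(18)−n(13): 5 → f
r(17)−r(17): 0 → a
s(18)−w(22): -4≡22 → w
z(25)−n(13): 12 → m
a(0)−r(17): -17≡9 → j
o(14)−w(22): -8≡18 → s
b(1)−n(13): -12≡14 → o
r(17)−r(17): 0 → a
w(22)−w(22): 0 → a
u(20)−n(13): 7 → h
e(4)−r(17): -13≡13 → n
v(21)−w(22): -1≡25 → z
q(16)−n(13): 3 → d
j(9)−r(17): -8≡18 → s
f(5)−w(22): -17≡9 → j

fawmjsoaahnzdsj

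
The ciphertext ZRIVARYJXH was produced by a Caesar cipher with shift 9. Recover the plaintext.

QIZMRIPAOY

Z(25): 25−9=16 → Q
R(17): 17−9=8 → I
I(8): 8−9=-1≡25 → Z
V(21): 21−9=12 → M
A(0): 0−9=-9≡17 → R
R(17): 17−9=8 → I
Y(24): 24−9=15 → P
J(9): 9−9=0 → A
X(23): 23−9=14 → O
H(7): 7−9=-2≡24 → Y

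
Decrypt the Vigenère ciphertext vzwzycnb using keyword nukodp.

Repeat the key across the ciphertext: nukodpnu
v(21)−n(13): 8 → i
z(25)−u(20): 5 → f
w(22)−k(10): 12 → m
z(25)−o(14): 11 → l
y(24)−d(3): 21 → v
c(2)−p(15): -13≡13 → n
n(13)−n(13): 0 → a
b(1)−u(20): -19≡7 → h

ifmlvnah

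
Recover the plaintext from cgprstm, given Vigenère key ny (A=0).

Repeat the key across the ciphertext: nynynyn
c(2)−n(13): -11≡15 → p
g(6)−y(24): -18≡8 → i
p(15)−n(13): 2 → c
r(17)−y(24): -7≡19 → t
s(18)−n(13): 5 → f
t(19)−y(24): -5≡21 → v
m(12)−n(13): -1≡25 → z

pictfvz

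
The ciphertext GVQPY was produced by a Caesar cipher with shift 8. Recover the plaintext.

YNIHQ

G(6): 6−8=-2≡24 → Y
V(21): 21−8=13 → N
Q(16): 16−8=8 → I
P(15): 15−8=7 → H
Y(24): 24−8=16 → Q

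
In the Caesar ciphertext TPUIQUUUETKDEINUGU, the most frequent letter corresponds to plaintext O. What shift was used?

6

The most frequent ciphertext letter is U (appears 6 times).
U is position 20; O is position 14.
Shift = 6.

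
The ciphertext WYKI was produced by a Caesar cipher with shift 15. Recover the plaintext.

W(22): 22−15=7 → H
Y(24): 24−15=9 → J
K(10): 10−15=-5≡21 → V
I(8): 8−15=-7≡19 → T

HJVT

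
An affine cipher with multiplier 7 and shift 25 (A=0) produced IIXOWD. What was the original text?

FFWRHI

The inverse of 7 mod 26 is 15, since 7·15=105≡1. Apply D(y)=15·(y−25) mod 26:
I(8): 15·(8−25)=-255≡5 → F
I(8): 15·(8−25)=-255≡5 → F
X(23): 15·(23−25)=-30≡22 → W
O(14): 15·(14−25)=-165≡17 → R
W(22): 15·(22−25)=-45≡7 → H
D(3): 15·(3−25)=-330≡8 → I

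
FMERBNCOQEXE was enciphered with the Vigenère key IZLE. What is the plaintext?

XNTNTORKIFMA

Repeat the key across the ciphertext: IZLEIZLEIZLE
F(5)−I(8): -3≡23 → X
M(12)−Z(25): -13≡13 → N
E(4)−L(11): -7≡19 → T
R(17)−E(4): 13 → N
B(1)−I(8): -7≡19 → T
N(13)−Z(25): -12≡14 → O
C(2)−L(11): -9≡17 → R
O(14)−E(4): 10 → K
Q(16)−I(8): 8 → I
E(4)−Z(25): -21≡5 → F
X(23)−L(11): 12 → M
E(4)−E(4): 0 → A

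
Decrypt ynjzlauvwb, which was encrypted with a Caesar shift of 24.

aplbncwxyd

y(24): 24−24=0 → a
n(13): 13−24=-11≡15 → p
j(9): 9−24=-15≡11 → l
z(25): 25−24=1 → b
l(11): 11−24=-13≡13 → n
a(0): 0−24=-24≡2 → c
u(20): 20−24=-4≡22 → w
v(21): 21−24=-3≡23 → x
w(22): 22−24=-2≡24 → y
b(1): 1−24=-23≡3 → d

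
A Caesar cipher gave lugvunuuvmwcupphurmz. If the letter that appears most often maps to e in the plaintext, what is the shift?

16

The most frequent ciphertext letter is u (appears 6 times).
u is position 20; e is position 4.
Shift = 16.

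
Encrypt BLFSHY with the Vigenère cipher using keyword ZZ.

AKERGX

Repeat the key across the message: ZZZZZZ
B(1)+Z(25): 26≡0 → A
L(11)+Z(25): 36≡10 → K
F(5)+Z(25): 30≡4 → E
S(18)+Z(25): 43≡17 → R
H(7)+Z(25): 32≡6 → G
Y(24)+Z(25): 49≡23 → X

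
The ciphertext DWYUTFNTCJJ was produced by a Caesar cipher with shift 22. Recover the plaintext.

D(3): 3−22=-19≡7 → H
W(22): 22−22=0 → A
Y(24): 24−22=2 → C
U(20): 20−22=-2≡24 → Y
T(19): 19−22=-3≡23 → X
F(5): 5−22=-17≡9 → J
N(13): 13−22=-9≡17 → R
T(19): 19−22=-3≡23 → X
C(2): 2−22=-20≡6 → G
J(9): 9−22=-13≡13 → N
J(9): 9−22=-13≡13 → N

HACYXJRXGNN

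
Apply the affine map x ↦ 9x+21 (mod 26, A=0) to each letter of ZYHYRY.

Z(25): 9·25+21=246≡12 → M
Y(24): 9·24+21=237≡3 → D
H(7): 9·7+21=84≡6 → G
Y(24): 9·24+21=237≡3 → D
R(17): 9·17+21=174≡18 → S
Y(24): 9·24+21=237≡3 → D

MDGDSD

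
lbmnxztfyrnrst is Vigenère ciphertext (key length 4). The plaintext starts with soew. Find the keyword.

tnir

Subtract each crib letter from the matching ciphertext letter (mod 26):
l(11)−s(18)=-7≡19 → t
b(1)−o(14)=-13≡13 → n
m(12)−e(4)=8 → i
n(13)−w(22)=-9≡17 → r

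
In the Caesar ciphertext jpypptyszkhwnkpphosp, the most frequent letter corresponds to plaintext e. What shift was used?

11

The most frequent ciphertext letter is p (appears 6 times).
p is position 15; e is position 4.
Shift = 11.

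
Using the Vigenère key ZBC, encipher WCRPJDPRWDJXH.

VDTOKFOSYCKZG

Repeat the key across the message: ZBCZBCZBCZBCZ
W(22)+Z(25): 47≡21 → V
C(2)+B(1): 3 → D
R(17)+C(2): 19 → T
P(15)+Z(25): 40≡14 → O
J(9)+B(1): 10 → K
D(3)+C(2): 5 → F
P(15)+Z(25): 40≡14 → O
R(17)+B(1): 18 → S
W(22)+C(2): 24 → Y
D(3)+Z(25): 28≡2 → C
J(9)+B(1): 10 → K
X(23)+C(2): 25 → Z
H(7)+Z(25): 32≡6 → G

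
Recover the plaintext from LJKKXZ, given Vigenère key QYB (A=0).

Repeat the key across the ciphertext: QYBQYB
L(11)−Q(16): -5≡21 → V
J(9)−Y(24): -15≡11 → L
K(10)−B(1): 9 → J
K(10)−Q(16): -6≡20 → U
X(23)−Y(24): -1≡25 → Z
Z(25)−B(1): 24 → Y

VLJUZY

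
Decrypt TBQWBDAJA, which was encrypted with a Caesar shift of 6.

NVKQVXUDU

T(19): 19−6=13 → N
B(1): 1−6=-5≡21 → V
Q(16): 16−6=10 → K
W(22): 22−6=16 → Q
B(1): 1−6=-5≡21 → V
D(3): 3−6=-3≡23 → X
A(0): 0−6=-6≡20 → U
J(9): 9−6=3 → D
A(0): 0−6=-6≡20 → U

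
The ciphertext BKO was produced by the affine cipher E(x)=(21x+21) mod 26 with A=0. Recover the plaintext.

EXR

The inverse of 21 mod 26 is 5, since 21·5=105≡1. Apply D(y)=5·(y−21) mod 26:
B(1): 5·(1−21)=-100≡4 → E
K(10): 5·(10−21)=-55≡23 → X
O(14): 5·(14−21)=-35≡17 → R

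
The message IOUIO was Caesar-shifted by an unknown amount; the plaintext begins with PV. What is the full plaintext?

From the crib: I(8)−P(15)=-7≡19, so the shift is 19.
Subtract 19 from each ciphertext letter:
I(8): 8−19=-11≡15 → P
O(14): 14−19=-5≡21 → V
U(20): 20−19=1 → B
I(8): 8−19=-11≡15 → P
O(14): 14−19=-5≡21 → V

PVBPV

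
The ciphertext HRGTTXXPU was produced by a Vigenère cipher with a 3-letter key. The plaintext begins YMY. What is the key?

Subtract each crib letter from the matching ciphertext letter (mod 26):
H(7)−Y(24)=-17≡9 → J
R(17)−M(12)=5 → F
G(6)−Y(24)=-18≡8 → I

JFI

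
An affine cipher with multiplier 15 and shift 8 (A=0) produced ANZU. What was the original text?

The inverse of 15 mod 26 is 7, since 15·7=105≡1. Apply D(y)=7·(y−8) mod 26:
A(0): 7·(0−8)=-56≡22 → W
N(13): 7·(13−8)=35≡9 → J
Z(25): 7·(25−8)=119≡15 → P
U(20): 7·(20−8)=84≡6 → G

WJPG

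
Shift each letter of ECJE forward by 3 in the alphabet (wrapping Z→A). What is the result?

HFMH

E(4): 4+3=7 → H
C(2): 2+3=5 → F
J(9): 9+3=12 → M
E(4): 4+3=7 → H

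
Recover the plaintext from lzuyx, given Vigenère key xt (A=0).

ogxfa

Repeat the key across the ciphertext: xtxtx
l(11)−x(23): -12≡14 → o
z(25)−t(19): 6 → g
u(20)−x(23): -3≡23 → x
y(24)−t(19): 5 → f
x(23)−x(23): 0 → a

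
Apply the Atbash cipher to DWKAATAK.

D(3) → W(22)
W(22) → D(3)
K(10) → P(15)
A(0) → Z(25)
A(0) → Z(25)
T(19) → G(6)
A(0) → Z(25)
K(10) → P(15)

WDPZZGZP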